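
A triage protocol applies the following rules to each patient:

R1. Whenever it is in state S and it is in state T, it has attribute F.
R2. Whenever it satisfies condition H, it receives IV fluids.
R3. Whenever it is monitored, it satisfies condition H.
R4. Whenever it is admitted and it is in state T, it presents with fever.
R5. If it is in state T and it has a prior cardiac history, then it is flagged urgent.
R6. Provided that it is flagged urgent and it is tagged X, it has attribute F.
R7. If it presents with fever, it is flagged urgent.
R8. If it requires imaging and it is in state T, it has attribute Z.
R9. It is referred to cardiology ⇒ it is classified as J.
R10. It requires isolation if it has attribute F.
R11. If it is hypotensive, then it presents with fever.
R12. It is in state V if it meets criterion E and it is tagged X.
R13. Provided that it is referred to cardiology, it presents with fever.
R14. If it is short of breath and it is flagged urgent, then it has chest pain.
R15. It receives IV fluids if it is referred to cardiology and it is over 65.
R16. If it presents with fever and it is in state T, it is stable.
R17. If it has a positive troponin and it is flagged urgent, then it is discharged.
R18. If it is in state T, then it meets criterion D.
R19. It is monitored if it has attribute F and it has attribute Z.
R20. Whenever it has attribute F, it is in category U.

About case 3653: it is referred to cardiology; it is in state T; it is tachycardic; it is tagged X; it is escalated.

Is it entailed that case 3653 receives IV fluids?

Forward chaining from the given facts derives: is classified as J, presents with fever, is stable, meets criterion D, is flagged urgent, has attribute F, requires isolation, is in category U.
Rules concluding "it receives IV fluids": R2 needs "it satisfies condition H"; R15 needs "it is over 65" — none of these are established.

No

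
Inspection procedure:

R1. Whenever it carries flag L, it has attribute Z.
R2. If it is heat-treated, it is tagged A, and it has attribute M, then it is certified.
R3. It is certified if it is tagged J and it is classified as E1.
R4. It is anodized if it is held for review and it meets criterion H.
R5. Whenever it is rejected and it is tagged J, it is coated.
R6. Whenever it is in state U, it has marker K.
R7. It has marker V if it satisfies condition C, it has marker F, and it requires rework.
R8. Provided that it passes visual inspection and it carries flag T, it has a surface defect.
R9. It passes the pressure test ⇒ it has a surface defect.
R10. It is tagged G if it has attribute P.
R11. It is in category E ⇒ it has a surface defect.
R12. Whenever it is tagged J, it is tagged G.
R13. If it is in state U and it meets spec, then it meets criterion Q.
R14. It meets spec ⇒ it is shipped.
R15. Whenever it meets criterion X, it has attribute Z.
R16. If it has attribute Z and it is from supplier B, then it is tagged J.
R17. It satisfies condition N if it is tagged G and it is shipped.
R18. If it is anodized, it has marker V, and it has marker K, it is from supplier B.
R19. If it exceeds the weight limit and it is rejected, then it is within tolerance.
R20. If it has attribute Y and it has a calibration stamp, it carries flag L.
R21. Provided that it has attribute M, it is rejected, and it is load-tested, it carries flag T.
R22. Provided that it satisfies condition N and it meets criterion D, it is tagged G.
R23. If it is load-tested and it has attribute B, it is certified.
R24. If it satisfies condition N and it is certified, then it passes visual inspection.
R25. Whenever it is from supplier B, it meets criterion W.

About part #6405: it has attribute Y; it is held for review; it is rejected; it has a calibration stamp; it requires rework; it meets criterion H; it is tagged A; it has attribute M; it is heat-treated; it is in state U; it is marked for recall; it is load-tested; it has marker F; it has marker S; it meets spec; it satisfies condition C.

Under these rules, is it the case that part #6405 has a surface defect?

By R2 (it is heat-treated, it is tagged A, it has attribute M): it is certified.
By R4 (it is held for review, it meets criterion H): it is anodized.
By R6 (it is in state U): it has marker K.
By R7 (it satisfies condition C, it has marker F, it requires rework): it has marker V.
By R14 (it meets spec): it is shipped.
By R18 (it is anodized, it has marker V, it has marker K): it is from supplier B.
By R20 (it has attribute Y, it has a calibration stamp): it carries flag L.
By R21 (it has attribute M, it is rejected, it is load-tested): it carries flag T.
By R1 (it carries flag L): it has attribute Z.
By R16 (it has attribute Z, it is from supplier B): it is tagged J.
By R12 (it is tagged J): it is tagged G.
By R17 (it is tagged G, it is shipped): it satisfies condition N.
By R24 (it satisfies condition N, it is certified): it passes visual inspection.
By R8 (it passes visual inspection, it carries flag T): it has a surface defect.

Yes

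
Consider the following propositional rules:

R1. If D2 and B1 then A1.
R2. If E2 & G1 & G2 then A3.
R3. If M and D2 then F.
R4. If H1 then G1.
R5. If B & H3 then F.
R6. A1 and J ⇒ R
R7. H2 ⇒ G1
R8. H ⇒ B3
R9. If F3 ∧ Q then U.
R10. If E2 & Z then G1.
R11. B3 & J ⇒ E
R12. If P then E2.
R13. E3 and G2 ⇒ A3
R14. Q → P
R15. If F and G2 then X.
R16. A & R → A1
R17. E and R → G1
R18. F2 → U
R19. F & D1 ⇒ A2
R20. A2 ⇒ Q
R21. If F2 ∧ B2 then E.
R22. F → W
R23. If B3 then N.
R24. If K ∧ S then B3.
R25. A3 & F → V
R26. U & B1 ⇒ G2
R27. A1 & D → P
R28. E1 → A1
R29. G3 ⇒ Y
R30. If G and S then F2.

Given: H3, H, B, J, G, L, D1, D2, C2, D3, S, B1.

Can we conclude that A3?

A1  (by R1: D2, B1)
F  (by R5: B, H3)
R  (by R6: A1, J)
B3  (by R8: H)
E  (by R11: B3, J)
G1  (by R17: E, R)
A2  (by R19: F, D1)
Q  (by R20: A2)
F2  (by R30: G, S)
P  (by R14: Q)
U  (by R18: F2)
G2  (by R26: U, B1)
E2  (by R12: P)
A3  (by R2: E2, G1, G2)

Yes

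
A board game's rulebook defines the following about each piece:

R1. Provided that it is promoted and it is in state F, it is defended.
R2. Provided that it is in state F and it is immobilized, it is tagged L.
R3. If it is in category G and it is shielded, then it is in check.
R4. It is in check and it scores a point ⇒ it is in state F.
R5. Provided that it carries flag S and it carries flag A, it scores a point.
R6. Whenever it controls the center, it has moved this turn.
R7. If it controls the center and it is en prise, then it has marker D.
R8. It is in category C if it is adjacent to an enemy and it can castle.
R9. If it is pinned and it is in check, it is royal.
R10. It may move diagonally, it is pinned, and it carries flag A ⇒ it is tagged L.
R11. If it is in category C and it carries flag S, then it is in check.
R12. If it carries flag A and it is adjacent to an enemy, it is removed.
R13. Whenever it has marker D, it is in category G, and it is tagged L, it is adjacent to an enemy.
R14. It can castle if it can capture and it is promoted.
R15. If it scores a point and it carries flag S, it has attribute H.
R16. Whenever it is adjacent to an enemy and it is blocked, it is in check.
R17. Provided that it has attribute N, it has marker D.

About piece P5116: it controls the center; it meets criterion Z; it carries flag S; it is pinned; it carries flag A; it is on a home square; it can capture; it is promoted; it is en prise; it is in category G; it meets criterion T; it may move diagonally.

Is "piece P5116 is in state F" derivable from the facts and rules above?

Yes

By R5 (it carries flag S, it carries flag A): it scores a point.
By R7 (it controls the center, it is en prise): it has marker D.
By R10 (it may move diagonally, it is pinned, it carries flag A): it is tagged L.
By R13 (it has marker D, it is in category G, it is tagged L): it is adjacent to an enemy.
By R14 (it can capture, it is promoted): it can castle.
By R8 (it is adjacent to an enemy, it can castle): it is in category C.
By R11 (it is in category C, it carries flag S): it is in check.
By R4 (it is in check, it scores a point): it is in state F.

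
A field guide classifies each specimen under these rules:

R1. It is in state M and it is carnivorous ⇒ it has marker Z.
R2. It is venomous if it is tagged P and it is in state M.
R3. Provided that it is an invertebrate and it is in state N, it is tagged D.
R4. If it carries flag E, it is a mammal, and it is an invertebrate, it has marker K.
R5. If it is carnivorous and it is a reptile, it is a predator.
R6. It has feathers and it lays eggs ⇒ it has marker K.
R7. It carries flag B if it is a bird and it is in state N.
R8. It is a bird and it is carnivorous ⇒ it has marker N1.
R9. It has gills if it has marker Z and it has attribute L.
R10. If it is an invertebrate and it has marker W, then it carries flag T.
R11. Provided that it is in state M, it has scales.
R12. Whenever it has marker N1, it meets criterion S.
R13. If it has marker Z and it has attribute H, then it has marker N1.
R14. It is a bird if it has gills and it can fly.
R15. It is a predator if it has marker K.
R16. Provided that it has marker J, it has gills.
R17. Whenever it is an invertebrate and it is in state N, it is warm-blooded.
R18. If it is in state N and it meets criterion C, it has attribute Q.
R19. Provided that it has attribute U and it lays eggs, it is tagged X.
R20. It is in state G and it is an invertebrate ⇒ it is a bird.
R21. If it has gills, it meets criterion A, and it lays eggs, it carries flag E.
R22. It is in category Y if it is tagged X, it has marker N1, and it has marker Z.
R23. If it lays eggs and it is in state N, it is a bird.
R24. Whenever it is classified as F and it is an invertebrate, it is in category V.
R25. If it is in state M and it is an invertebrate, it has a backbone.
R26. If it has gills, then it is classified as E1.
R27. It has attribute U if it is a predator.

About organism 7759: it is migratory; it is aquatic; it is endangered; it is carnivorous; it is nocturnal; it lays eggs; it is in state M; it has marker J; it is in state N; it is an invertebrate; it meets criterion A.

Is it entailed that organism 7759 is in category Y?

Forward chaining from the given facts derives: has marker Z, is tagged D, has scales, has gills, is warm-blooded, carries flag E, is a bird, has a backbone, is classified as E1, carries flag B, has marker N1, meets criterion S.
The only rule concluding "it is in category Y" is R22, which needs "it is tagged X"; that is never established.

No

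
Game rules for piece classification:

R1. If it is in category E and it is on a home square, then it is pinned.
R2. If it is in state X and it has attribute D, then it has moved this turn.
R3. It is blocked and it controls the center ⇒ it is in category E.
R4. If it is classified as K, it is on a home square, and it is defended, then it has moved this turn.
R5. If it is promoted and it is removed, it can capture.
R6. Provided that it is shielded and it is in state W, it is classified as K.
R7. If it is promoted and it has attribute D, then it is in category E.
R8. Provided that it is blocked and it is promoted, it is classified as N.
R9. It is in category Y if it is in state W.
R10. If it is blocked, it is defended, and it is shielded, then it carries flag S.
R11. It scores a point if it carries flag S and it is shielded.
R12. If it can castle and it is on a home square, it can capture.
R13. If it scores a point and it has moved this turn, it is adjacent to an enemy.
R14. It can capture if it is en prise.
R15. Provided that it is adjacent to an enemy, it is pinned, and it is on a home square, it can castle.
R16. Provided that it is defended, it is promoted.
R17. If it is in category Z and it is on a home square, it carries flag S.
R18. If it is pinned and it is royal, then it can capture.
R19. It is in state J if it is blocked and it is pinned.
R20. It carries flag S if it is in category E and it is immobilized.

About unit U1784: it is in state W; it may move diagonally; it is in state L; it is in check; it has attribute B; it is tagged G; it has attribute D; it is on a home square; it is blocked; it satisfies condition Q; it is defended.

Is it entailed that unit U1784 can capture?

No

Forward chaining from the given facts derives: is in category Y, is promoted, is in category E, is classified as N, is pinned, is in state J.
Rules concluding "it can capture": R5 needs "it is removed"; R12 needs "it can castle"; R14 needs "it is en prise"; R18 needs "it is royal" — none of these are established.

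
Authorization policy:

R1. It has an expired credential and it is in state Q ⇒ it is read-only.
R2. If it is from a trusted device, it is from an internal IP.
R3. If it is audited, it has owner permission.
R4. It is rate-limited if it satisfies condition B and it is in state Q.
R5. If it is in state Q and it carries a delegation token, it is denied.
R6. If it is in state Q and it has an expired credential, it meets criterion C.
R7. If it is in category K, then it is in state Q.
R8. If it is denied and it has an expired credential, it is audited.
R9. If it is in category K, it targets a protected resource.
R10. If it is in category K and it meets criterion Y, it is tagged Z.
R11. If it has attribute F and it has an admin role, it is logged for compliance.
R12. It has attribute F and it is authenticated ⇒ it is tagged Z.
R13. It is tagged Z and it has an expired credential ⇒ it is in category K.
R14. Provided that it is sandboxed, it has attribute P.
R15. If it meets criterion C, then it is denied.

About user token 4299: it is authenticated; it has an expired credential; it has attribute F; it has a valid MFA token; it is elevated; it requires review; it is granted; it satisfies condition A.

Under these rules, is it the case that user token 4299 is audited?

By R12 (it has attribute F, it is authenticated): it is tagged Z.
By R13 (it is tagged Z, it has an expired credential): it is in category K.
By R7 (it is in category K): it is in state Q.
By R6 (it is in state Q, it has an expired credential): it meets criterion C.
By R15 (it meets criterion C): it is denied.
By R8 (it is denied, it has an expired credential): it is audited.

Yes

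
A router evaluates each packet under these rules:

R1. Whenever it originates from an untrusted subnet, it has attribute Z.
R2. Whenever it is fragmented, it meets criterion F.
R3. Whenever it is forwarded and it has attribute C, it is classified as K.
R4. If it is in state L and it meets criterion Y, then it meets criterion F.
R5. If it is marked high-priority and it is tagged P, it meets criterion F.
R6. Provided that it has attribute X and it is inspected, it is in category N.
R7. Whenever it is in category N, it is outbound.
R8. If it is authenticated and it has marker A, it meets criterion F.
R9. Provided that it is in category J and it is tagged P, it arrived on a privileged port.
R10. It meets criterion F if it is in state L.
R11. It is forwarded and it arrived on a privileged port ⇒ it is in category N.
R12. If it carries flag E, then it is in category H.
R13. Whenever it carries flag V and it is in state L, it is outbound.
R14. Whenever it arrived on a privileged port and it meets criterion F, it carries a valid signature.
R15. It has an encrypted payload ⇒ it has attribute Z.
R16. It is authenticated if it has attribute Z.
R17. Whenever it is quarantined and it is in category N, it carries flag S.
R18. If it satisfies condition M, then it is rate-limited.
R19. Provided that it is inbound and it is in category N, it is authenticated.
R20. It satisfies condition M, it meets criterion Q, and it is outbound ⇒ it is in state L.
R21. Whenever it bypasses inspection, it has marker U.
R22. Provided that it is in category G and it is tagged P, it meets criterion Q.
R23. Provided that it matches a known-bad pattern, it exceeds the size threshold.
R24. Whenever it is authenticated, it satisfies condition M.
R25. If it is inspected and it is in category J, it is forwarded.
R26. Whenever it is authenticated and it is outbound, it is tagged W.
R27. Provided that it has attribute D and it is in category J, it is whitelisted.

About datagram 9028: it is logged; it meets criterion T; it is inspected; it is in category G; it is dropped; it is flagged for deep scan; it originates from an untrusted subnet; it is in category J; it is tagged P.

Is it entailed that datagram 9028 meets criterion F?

Yes

By R1 (it originates from an untrusted subnet): it has attribute Z.
By R9 (it is in category J, it is tagged P): it arrived on a privileged port.
By R16 (it has attribute Z): it is authenticated.
By R22 (it is in category G, it is tagged P): it meets criterion Q.
By R24 (it is authenticated): it satisfies condition M.
By R25 (it is inspected, it is in category J): it is forwarded.
By R11 (it is forwarded, it arrived on a privileged port): it is in category N.
By R7 (it is in category N): it is outbound.
By R20 (it satisfies condition M, it meets criterion Q, it is outbound): it is in state L.
By R10 (it is in state L): it meets criterion F.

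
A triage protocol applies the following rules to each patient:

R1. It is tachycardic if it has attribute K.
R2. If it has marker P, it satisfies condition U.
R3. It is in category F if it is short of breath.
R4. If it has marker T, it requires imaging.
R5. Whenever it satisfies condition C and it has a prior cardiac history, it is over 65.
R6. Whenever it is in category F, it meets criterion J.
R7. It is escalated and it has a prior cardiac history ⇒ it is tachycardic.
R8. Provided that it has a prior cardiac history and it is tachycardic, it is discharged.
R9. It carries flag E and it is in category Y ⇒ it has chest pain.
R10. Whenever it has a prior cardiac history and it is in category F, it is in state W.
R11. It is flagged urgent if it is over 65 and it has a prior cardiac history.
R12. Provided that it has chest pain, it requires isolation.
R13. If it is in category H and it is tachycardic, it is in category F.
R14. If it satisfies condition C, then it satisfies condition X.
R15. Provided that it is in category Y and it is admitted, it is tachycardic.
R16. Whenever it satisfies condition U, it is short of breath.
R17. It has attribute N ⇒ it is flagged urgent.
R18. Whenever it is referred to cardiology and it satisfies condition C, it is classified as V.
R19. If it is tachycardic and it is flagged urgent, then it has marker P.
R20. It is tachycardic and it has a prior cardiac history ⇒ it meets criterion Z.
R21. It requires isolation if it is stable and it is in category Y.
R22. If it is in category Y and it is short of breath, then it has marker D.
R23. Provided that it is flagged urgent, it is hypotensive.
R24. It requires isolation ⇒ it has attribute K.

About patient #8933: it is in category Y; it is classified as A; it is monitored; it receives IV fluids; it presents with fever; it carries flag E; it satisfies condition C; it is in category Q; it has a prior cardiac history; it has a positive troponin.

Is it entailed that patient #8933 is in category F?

By R5 (it satisfies condition C, it has a prior cardiac history): it is over 65.
By R9 (it carries flag E, it is in category Y): it has chest pain.
By R11 (it is over 65, it has a prior cardiac history): it is flagged urgent.
By R12 (it has chest pain): it requires isolation.
By R24 (it requires isolation): it has attribute K.
By R1 (it has attribute K): it is tachycardic.
By R19 (it is tachycardic, it is flagged urgent): it has marker P.
By R2 (it has marker P): it satisfies condition U.
By R16 (it satisfies condition U): it is short of breath.
By R3 (it is short of breath): it is in category F.

Yes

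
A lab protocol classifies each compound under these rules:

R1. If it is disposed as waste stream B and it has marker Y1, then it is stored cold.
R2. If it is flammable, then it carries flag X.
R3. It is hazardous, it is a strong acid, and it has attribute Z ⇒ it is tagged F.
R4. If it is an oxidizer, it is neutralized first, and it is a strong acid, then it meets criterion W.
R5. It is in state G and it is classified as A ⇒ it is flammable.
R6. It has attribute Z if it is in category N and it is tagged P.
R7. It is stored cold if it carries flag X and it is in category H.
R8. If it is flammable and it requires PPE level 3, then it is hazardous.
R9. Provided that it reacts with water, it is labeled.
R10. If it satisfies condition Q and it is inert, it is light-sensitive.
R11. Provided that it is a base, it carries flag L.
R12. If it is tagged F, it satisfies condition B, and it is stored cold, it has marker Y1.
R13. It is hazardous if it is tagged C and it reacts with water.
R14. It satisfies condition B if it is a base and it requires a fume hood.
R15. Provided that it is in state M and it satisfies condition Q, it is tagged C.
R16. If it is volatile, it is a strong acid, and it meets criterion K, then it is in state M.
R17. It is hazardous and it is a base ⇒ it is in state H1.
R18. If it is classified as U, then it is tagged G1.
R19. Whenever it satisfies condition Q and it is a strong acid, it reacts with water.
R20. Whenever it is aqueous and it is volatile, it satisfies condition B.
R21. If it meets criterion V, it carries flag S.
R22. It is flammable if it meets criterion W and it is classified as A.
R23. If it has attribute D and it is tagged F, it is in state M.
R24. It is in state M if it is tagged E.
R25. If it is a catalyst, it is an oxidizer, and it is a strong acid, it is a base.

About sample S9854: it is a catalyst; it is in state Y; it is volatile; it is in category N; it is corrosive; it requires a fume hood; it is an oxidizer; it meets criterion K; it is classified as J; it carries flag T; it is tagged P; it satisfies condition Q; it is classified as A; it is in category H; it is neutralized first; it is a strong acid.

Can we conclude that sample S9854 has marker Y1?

By R4 (it is an oxidizer, it is neutralized first, it is a strong acid): it meets criterion W.
By R6 (it is in category N, it is tagged P): it has attribute Z.
By R16 (it is volatile, it is a strong acid, it meets criterion K): it is in state M.
By R19 (it satisfies condition Q, it is a strong acid): it reacts with water.
By R22 (it meets criterion W, it is classified as A): it is flammable.
By R25 (it is a catalyst, it is an oxidizer, it is a strong acid): it is a base.
By R2 (it is flammable): it carries flag X.
By R7 (it carries flag X, it is in category H): it is stored cold.
By R14 (it is a base, it requires a fume hood): it satisfies condition B.
By R15 (it is in state M, it satisfies condition Q): it is tagged C.
By R13 (it is tagged C, it reacts with water): it is hazardous.
By R3 (it is hazardous, it is a strong acid, it has attribute Z): it is tagged F.
By R12 (it is tagged F, it satisfies condition B, it is stored cold): it has marker Y1.

Yes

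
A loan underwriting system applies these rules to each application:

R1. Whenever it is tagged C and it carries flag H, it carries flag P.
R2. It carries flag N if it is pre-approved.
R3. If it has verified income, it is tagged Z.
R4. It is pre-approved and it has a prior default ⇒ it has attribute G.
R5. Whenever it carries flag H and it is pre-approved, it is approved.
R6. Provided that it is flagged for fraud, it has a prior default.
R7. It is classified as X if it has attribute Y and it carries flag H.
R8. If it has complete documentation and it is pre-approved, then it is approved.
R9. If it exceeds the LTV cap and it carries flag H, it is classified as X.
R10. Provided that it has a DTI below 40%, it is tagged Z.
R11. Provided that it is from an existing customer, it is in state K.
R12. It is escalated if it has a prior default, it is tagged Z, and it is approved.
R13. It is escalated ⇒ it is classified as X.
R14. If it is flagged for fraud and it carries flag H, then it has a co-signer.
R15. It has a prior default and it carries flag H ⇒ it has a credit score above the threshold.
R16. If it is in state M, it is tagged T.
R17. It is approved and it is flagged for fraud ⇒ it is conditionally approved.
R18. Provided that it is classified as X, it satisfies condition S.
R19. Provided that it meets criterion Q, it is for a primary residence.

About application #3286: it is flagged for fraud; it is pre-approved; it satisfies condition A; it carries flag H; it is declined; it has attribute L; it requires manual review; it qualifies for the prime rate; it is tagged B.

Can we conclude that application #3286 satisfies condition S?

No

Forward chaining from the given facts derives: carries flag N, is approved, has a prior default, has a co-signer, has a credit score above the threshold, is conditionally approved, has attribute G.
The only rule concluding "it satisfies condition S" is R18, which needs "it is classified as X"; that is never established.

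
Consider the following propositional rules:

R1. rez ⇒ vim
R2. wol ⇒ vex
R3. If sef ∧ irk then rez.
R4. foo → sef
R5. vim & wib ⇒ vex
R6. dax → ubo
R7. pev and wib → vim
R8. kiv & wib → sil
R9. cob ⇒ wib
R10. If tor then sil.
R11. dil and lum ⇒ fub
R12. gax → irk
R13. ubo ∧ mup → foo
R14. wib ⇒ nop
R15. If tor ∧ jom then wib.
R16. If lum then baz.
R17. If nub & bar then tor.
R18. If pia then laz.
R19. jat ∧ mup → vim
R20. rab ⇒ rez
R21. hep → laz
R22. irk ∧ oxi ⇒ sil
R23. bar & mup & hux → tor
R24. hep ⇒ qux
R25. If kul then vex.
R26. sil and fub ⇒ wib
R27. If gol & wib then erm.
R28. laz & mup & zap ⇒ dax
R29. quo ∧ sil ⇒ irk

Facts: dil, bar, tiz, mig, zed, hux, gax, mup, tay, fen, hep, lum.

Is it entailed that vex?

No

Forward chaining from the given facts derives: fub, irk, baz, laz, tor, qux, sil, wib, nop.
Rules concluding vex: R2 needs wol; R5 needs vim; R25 needs kul — none of these are established.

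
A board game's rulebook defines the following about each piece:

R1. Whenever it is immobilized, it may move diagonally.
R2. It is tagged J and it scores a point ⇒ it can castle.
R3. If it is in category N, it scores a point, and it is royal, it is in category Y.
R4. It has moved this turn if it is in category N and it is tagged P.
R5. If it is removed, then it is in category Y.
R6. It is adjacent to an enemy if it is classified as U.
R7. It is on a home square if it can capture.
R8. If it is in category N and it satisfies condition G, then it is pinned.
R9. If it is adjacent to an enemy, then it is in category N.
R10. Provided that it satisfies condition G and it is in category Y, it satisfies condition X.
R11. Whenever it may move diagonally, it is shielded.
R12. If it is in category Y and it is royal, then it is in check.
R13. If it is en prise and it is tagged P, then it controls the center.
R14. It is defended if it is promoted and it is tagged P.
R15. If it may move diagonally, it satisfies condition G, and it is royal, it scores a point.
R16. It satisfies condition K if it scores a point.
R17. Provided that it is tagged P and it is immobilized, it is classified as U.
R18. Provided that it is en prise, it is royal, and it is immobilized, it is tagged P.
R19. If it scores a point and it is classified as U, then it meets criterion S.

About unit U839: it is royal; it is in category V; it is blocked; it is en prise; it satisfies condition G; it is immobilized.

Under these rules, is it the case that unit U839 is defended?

Forward chaining from the given facts derives: may move diagonally, is shielded, scores a point, satisfies condition K, is tagged P, controls the center, is classified as U, meets criterion S, is adjacent to an enemy, is in category N, is in category Y, has moved this turn, is pinned, satisfies condition X, is in check.
The only rule concluding "it is defended" is R14, which needs "it is promoted"; that is never established.

No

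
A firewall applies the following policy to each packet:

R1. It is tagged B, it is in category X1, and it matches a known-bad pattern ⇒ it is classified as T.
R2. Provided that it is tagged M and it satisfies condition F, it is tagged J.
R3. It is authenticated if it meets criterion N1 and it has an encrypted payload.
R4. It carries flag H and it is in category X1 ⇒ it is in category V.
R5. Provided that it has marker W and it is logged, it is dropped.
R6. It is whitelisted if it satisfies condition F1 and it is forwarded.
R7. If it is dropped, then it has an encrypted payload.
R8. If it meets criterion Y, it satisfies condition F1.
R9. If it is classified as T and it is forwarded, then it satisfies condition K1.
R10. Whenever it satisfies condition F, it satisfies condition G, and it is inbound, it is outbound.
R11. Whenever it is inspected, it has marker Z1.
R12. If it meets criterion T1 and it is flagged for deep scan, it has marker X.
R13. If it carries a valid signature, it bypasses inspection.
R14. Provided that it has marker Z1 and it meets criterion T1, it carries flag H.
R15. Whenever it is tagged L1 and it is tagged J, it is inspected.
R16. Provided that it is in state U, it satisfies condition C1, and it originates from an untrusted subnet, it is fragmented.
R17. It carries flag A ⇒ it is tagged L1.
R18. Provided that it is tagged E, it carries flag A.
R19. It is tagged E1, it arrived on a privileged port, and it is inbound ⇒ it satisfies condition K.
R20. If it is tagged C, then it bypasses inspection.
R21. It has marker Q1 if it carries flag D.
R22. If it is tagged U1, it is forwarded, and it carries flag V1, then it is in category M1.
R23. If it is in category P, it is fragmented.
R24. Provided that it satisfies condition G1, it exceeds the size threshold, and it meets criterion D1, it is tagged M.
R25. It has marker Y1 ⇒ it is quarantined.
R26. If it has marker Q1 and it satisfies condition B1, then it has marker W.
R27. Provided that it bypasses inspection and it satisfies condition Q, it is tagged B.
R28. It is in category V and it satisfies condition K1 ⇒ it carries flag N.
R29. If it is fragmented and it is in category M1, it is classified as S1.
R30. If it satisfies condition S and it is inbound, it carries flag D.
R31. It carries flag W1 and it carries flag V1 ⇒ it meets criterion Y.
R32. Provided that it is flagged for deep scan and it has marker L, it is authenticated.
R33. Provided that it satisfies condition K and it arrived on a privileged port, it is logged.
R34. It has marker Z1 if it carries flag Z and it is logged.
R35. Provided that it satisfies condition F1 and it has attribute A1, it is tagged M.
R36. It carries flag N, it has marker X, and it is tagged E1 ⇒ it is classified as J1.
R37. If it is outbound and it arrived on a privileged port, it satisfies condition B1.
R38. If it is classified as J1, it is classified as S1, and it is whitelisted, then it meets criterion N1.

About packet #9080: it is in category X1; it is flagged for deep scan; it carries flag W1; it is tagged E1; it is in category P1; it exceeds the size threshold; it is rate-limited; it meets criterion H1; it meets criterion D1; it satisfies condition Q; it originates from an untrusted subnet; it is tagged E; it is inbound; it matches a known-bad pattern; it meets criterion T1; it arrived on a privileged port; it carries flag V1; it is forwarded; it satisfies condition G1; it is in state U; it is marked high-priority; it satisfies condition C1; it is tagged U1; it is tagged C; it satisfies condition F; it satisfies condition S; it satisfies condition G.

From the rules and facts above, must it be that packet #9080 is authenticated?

Yes

By R10 (it satisfies condition F, it satisfies condition G, it is inbound): it is outbound.
By R12 (it meets criterion T1, it is flagged for deep scan): it has marker X.
By R16 (it is in state U, it satisfies condition C1, it originates from an untrusted subnet): it is fragmented.
By R18 (it is tagged E): it carries flag A.
By R19 (it is tagged E1, it arrived on a privileged port, it is inbound): it satisfies condition K.
By R20 (it is tagged C): it bypasses inspection.
By R22 (it is tagged U1, it is forwarded, it carries flag V1): it is in category M1.
By R24 (it satisfies condition G1, it exceeds the size threshold, it meets criterion D1): it is tagged M.
By R27 (it bypasses inspection, it satisfies condition Q): it is tagged B.
By R29 (it is fragmented, it is in category M1): it is classified as S1.
By R30 (it satisfies condition S, it is inbound): it carries flag D.
By R31 (it carries flag W1, it carries flag V1): it meets criterion Y.
By R33 (it satisfies condition K, it arrived on a privileged port): it is logged.
By R37 (it is outbound, it arrived on a privileged port): it satisfies condition B1.
By R1 (it is tagged B, it is in category X1, it matches a known-bad pattern): it is classified as T.
By R2 (it is tagged M, it satisfies condition F): it is tagged J.
By R8 (it meets criterion Y): it satisfies condition F1.
By R9 (it is classified as T, it is forwarded): it satisfies condition K1.
By R17 (it carries flag A): it is tagged L1.
By R21 (it carries flag D): it has marker Q1.
By R26 (it has marker Q1, it satisfies condition B1): it has marker W.
By R5 (it has marker W, it is logged): it is dropped.
By R6 (it satisfies condition F1, it is forwarded): it is whitelisted.
By R7 (it is dropped): it has an encrypted payload.
By R15 (it is tagged L1, it is tagged J): it is inspected.
By R11 (it is inspected): it has marker Z1.
By R14 (it has marker Z1, it meets criterion T1): it carries flag H.
By R4 (it carries flag H, it is in category X1): it is in category V.
By R28 (it is in category V, it satisfies condition K1): it carries flag N.
By R36 (it carries flag N, it has marker X, it is tagged E1): it is classified as J1.
By R38 (it is classified as J1, it is classified as S1, it is whitelisted): it meets criterion N1.
By R3 (it meets criterion N1, it has an encrypted payload): it is authenticated.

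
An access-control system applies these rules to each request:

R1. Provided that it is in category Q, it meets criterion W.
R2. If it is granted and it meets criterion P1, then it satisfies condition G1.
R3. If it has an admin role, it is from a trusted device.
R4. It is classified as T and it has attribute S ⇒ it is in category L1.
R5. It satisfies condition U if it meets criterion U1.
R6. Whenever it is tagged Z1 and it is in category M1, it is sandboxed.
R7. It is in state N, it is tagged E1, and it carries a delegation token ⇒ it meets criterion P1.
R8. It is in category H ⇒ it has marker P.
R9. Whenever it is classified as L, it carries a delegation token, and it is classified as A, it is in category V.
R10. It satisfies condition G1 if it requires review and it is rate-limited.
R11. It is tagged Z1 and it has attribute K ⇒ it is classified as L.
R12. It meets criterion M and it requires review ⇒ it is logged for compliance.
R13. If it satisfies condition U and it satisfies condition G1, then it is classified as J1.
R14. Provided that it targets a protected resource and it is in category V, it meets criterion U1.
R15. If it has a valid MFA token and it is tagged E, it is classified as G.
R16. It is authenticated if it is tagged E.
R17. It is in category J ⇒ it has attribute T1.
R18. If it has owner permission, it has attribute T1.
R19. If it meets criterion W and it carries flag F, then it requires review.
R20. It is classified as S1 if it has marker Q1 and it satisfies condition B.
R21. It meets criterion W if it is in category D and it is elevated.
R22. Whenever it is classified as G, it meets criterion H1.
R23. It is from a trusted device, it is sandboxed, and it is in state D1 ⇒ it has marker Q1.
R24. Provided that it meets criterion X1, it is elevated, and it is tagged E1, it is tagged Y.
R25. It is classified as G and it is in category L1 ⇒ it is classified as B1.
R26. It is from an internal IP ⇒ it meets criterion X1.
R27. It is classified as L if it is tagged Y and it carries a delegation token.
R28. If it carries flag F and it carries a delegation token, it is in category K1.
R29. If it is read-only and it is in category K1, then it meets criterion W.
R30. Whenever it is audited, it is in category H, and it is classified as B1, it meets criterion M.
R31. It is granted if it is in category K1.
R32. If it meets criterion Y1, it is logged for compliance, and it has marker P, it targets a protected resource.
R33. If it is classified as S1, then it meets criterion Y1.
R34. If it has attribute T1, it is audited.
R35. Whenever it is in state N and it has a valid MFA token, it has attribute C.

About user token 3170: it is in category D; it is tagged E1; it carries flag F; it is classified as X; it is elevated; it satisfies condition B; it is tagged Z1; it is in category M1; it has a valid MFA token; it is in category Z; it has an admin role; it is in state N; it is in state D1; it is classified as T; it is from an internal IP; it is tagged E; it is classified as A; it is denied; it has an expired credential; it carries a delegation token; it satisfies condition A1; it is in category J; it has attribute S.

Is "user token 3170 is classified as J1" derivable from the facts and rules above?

Forward chaining from the given facts derives: is from a trusted device, is in category L1, is sandboxed, meets criterion P1, is classified as G, is authenticated, has attribute T1, meets criterion W, meets criterion H1, has marker Q1, is classified as B1, meets criterion X1, is in category K1, is granted, is audited, has attribute C, satisfies condition G1, requires review, is classified as S1, is tagged Y, is classified as L, meets criterion Y1, is in category V.
The only rule concluding "it is classified as J1" is R13, which needs "it satisfies condition U"; that is never established.

No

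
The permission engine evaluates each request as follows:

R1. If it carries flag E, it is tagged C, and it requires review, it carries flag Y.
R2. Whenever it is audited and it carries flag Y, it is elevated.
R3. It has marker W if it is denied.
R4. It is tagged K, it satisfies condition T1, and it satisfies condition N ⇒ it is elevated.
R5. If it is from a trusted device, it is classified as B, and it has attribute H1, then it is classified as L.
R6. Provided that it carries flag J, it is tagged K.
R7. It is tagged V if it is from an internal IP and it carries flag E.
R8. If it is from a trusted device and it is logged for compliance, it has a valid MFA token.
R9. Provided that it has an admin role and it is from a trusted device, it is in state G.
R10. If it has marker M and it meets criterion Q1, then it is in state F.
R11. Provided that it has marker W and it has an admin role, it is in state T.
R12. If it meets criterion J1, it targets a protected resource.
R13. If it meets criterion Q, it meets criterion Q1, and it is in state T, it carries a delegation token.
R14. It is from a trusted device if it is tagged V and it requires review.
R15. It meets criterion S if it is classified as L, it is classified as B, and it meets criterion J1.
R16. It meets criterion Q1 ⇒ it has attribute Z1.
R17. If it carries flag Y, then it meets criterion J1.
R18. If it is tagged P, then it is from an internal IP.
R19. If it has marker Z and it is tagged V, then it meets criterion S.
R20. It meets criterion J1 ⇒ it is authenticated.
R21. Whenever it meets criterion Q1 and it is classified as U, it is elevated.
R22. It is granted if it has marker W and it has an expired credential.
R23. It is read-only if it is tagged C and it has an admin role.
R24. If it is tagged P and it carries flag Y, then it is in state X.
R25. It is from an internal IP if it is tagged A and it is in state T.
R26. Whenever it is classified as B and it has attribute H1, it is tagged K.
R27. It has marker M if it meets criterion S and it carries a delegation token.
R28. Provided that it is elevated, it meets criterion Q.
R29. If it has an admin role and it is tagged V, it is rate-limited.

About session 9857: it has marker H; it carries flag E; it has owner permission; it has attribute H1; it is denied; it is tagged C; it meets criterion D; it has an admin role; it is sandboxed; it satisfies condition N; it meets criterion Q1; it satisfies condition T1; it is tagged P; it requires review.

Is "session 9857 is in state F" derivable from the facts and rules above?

No

Forward chaining from the given facts derives: carries flag Y, has marker W, is in state T, has attribute Z1, meets criterion J1, is from an internal IP, is authenticated, is read-only, is in state X, is tagged V, targets a protected resource, is from a trusted device, is rate-limited, is in state G.
The only rule concluding "it is in state F" is R10, which needs "it has marker M"; that is never established.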